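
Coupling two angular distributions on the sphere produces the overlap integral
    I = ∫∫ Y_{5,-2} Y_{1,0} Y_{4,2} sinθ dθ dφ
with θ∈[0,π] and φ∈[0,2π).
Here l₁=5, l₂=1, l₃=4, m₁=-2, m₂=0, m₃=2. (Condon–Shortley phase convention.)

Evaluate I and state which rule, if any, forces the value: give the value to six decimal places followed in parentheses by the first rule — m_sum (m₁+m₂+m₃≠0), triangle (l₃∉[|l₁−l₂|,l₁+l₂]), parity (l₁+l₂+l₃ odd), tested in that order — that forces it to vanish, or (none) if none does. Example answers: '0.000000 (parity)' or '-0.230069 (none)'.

0.225034 (none)

Checks pass: Σm=0; 10 even; l₃=4∈[4,6].
(2·5+1)(2·1+1)(2·4+1) = 297
Δ: 2! 8! 0! / 11! → 1/495
sum: t=1:−1/576 = -1/576
3j²(5 1 4; 0 0 0) = Δ·Π!·Σ² = 5/99  (sign -1)
sum: t=1:−1/1440 = -1/1440
3j²(5 1 4; -2 0 2) = Δ·Π!·Σ² = 7/165  (sign -1)
combine: 4πI² = 297·5/99·7/165 = 7/11
take √, sign +1: I = 0.22503380
No selection rule forces the value: the integral is nonzero (none).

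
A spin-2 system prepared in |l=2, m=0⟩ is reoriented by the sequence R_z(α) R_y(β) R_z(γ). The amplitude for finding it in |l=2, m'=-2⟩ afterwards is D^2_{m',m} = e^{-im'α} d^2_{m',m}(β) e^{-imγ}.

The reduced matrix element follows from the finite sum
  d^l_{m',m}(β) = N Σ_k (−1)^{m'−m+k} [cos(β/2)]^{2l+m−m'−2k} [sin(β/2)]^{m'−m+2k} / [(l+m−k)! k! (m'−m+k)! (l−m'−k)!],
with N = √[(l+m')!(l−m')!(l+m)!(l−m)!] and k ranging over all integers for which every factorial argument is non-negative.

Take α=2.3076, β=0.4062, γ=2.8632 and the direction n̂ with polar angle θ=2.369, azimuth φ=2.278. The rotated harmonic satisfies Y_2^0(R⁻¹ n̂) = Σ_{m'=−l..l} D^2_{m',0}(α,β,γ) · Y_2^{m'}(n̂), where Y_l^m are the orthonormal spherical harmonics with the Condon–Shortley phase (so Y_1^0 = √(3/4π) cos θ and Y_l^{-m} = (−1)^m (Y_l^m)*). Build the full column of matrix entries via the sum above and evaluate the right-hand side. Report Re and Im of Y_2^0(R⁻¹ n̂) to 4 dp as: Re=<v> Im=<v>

Need the full column D^2_{m',0} for m'=−2..2 at α=2.3076, β=0.4062, γ=2.8632.
cos(β/2)=0.979446, sin(β/2)=0.201707
d^2_{-2,0}: single k=2 term ⇒ +0.095604;  D = -0.009277-0.095153i
d^2_{-1,0}: k∈[1..2] ⇒ +0.464234 -0.019689 = +0.444546;  D = -0.298701+0.329239i
d^2_{0,0}: k∈[0..2] ⇒ +0.920284 -0.156121 +0.001655 = +0.765819;  D = +0.765819+0.000000i
d^2_{1,0}: k∈[0..1] ⇒ -0.464234 +0.019689 = -0.444546;  D = +0.298701+0.329239i
d^2_{2,0}: single k=0 term ⇒ +0.095604;  D = -0.009277+0.095153i
Y_2^{m'}(θ=2.369,φ=2.278) and Σ D·Y over m':
  (-0.0093-0.0952i)·(-0.0293+0.1859i)  (-0.2987+0.3292i)·(+0.2509+0.2935i)  (+0.7658+0.0000i)·(+0.1698+0.0000i)  (+0.2987+0.3292i)·(-0.2509+0.2935i)  (-0.0093+0.0952i)·(-0.0293-0.1859i)
Y_2^0(R⁻¹ n̂) = -0.177205+0.000000i

Re=-0.1772 Im=0.0000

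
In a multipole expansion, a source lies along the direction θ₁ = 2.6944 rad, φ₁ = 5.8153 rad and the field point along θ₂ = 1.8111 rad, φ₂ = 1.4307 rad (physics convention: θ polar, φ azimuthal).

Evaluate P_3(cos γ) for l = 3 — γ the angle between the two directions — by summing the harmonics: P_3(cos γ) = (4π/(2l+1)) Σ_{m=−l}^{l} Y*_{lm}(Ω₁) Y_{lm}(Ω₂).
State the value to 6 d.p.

Addition theorem: P_3(cos γ) = (4π/7) Σ_m Y*_{lm}(Ω₁) Y_{lm}(Ω₂), m = −3…3:
  m=-3: (+0.005613-0.033269i) × (-0.155980+0.349012i) = +0.010736+0.007148i  (running Σ = +0.010736+0.007148i)
  m=-2: (-0.102219+0.138727i) × (+0.220505+0.063453i) = -0.031342+0.024104i  (running Σ = -0.020607+0.031252i)
  m=-1: (+0.382311-0.193185i) × (-0.031418+0.222790i) = +0.031028+0.091245i  (running Σ = +0.010422+0.122497i)
  m=0: (-0.358350-0.000000i) × (+0.241292+0.000000i) = -0.086467-0.000000i  (running Σ = -0.076045+0.122497i)
  m=1: (-0.382311-0.193185i) × (+0.031418+0.222790i) = +0.031028-0.091245i  (running Σ = -0.045017+0.031252i)
  m=2: (-0.102219-0.138727i) × (+0.220505-0.063453i) = -0.031342-0.024104i  (running Σ = -0.076359+0.007148i)
  m=3: (-0.005613-0.033269i) × (+0.155980+0.349012i) = +0.010736-0.007148i  (running Σ = -0.065624+0.000000i)
Accumulated sum -0.065624+0.000000i; after 4π/(2l+1) scaling, -0.117807+0.000000i ⇒ P_3 = -0.117807

-0.117807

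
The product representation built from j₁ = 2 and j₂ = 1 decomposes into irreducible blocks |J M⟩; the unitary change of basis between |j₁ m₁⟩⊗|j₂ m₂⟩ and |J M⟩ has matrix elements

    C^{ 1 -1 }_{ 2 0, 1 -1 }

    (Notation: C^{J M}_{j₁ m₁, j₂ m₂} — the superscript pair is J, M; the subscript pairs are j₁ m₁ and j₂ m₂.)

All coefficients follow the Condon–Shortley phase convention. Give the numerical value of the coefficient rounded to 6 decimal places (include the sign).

triangle: 2!·2!·0!/5! = 4/120
(j±m)!: 2!·2!·0!·2!·0!·2! = 16
prefactor² = (2J+1)·Δ·N² = 8/5
  k=0: +1/(0!·2!·2!·0!·0!·0!) = 1/4
Σ = 1/4  ⇒  CG² = 8/5·(1/4)² = 1/10
CG = +√(1/10) = +0.316228

+0.316228  (= +√(1/10))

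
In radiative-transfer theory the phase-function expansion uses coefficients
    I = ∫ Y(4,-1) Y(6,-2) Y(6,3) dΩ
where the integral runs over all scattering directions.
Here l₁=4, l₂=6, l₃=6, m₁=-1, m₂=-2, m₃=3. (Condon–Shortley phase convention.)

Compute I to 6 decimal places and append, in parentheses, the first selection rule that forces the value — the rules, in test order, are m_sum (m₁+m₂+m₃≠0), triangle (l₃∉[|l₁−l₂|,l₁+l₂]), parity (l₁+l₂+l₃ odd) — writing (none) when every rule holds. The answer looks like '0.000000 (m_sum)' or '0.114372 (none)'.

-0.131554 (none)

Checks pass: Σm=0; 16 even; l₃=6∈[2,10].
(2·4+1)(2·6+1)(2·6+1) = 1521
Δ: 4! 4! 8! / 17! → 1/15315300
sum: t=0:+1/829440 t=1:−1/25920 t=2:+1/9216 t=3:−1/25920 t=4:+1/829440 = 7/207360
3j²(4 6 6; 0 0 0) = Δ·Π!·Σ² = 28/2431  (sign +1)
sum: t=1:−1/103680 t=2:+1/34560 t=3:−1/120960 t=4:+1/5806080 = 13/1161216
3j²(4 6 6; -1 -2 3) = Δ·Π!·Σ² = 65/5236  (sign -1)
combine: 4πI² = 1521·28/2431·65/5236 = 7605/34969
take √, sign -1: I = -0.13155370
No selection rule forces the value: the integral is nonzero (none).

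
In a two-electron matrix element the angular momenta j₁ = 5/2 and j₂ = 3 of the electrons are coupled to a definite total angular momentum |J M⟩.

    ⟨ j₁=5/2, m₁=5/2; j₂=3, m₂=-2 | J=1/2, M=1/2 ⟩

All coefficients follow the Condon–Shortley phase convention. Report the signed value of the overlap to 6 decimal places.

triangle: 5!*0!*1!/7! = 120/5040
(j±m)!: 5!*0!*1!*5!*1!*0! = 14400
prefactor² = (2J+1)*Δ*N² = 4800/7
  k=0: +1/(0!*5!*0!*1!*0!*0!) = 1/120
Σ = 1/120  ⇒  CG² = 4800/7*(1/120)² = 1/21
CG = +√(1/21) = +0.218218

+0.218218  (= +√(1/21))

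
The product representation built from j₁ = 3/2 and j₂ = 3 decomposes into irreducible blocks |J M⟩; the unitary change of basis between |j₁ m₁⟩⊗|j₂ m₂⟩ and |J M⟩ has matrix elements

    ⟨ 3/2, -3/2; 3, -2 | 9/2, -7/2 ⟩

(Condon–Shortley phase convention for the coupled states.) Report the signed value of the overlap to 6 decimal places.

triangle: 0!×3!×6!/10! = 4320/3628800
(j±m)!: 0!×3!×1!×5!×1!×8! = 29030400
prefactor² = (2J+1)×Δ×N² = 345600
  k=0: +1/(0!×0!×3!×1!×0!×5!) = 1/720
Σ = 1/720  ⇒  CG² = 345600×(1/720)² = 2/3
CG = +√(2/3) = +0.816497

+√(2/3) ≈ +0.816497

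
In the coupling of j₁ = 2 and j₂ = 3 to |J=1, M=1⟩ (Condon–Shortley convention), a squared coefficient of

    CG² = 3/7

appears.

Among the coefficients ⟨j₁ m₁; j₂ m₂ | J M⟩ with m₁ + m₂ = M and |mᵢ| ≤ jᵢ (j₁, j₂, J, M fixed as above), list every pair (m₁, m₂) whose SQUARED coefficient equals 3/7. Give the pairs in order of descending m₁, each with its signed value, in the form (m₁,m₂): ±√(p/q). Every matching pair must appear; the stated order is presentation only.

(-2,3): +√(3/7)

Admissible pairs with m₁+m₂ = M = 1: (-2,3), (-1,2), (0,1), (1,0), (2,-1)
  (m₁,m₂)=(2,-1): CG² = 1/35, CG = +√(1/35)
  (m₁,m₂)=(1,0): CG² = 3/35, CG = −√(3/35)
  (m₁,m₂)=(0,1): CG² = 6/35, CG = +√(6/35)
  (m₁,m₂)=(-1,2): CG² = 2/7, CG = −√(2/7)
  (m₁,m₂)=(-2,3): CG² = 3/7, CG = +√(3/7)   ← matches the target
Pairs with CG² = 3/7: (-2,3): +√(3/7)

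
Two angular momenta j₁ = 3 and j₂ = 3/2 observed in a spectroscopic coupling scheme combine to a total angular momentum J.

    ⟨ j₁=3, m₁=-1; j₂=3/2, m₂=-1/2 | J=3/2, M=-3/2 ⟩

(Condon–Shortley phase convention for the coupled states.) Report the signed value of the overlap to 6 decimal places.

-0.338062

triangle: 3!*3!*0!/7! = 36/5040
(j±m)!: 2!*4!*1!*2!*0!*3! = 576
prefactor² = (2J+1)*Δ*N² = 576/35
  k=1: −1/(1!*2!*3!*0!*0!*0!) = -1/12
Σ = -1/12  ⇒  CG² = 576/35*(-1/12)² = 4/35
CG = −√(4/35) = -0.338062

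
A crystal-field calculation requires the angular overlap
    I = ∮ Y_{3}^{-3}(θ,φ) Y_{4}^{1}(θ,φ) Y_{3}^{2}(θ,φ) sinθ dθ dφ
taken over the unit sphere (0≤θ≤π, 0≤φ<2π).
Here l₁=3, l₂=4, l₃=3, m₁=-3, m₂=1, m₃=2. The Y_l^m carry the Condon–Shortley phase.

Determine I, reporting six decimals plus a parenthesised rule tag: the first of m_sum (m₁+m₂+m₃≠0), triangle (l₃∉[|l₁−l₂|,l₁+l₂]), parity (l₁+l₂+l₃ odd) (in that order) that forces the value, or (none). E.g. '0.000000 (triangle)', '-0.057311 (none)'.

0.140463 (none)

Checks pass: Σm=0; 10 even; l₃=3∈[1,7].
(2·3+1)(2·4+1)(2·3+1) = 441
Δ: 4! 2! 4! / 11! → 1/34650
sum: t=1:−1/72 t=2:+1/16 t=3:−1/72 = 5/144
3j²(3 4 3; 0 0 0) = Δ·Π!·Σ² = 2/77  (sign -1)
sum: t=4:+1/288 = 1/288
3j²(3 4 3; -3 1 2) = Δ·Π!·Σ² = 5/231  (sign -1)
combine: 4πI² = 441·2/77·5/231 = 30/121
take √, sign +1: I = 0.14046335
No selection rule forces the value: the integral is nonzero (none).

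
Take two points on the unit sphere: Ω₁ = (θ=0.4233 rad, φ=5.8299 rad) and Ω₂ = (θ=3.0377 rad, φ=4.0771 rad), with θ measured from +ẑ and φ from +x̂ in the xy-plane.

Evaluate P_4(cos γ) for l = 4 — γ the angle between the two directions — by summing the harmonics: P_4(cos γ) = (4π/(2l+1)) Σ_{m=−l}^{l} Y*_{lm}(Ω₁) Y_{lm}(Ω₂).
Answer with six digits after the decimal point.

Expand P_4 via completeness: Σ_{m} conj(Y_{4,m}) at Ω₁ times Y_{4,m} at Ω₂ —
  [-4]  conj(Y_{4,-4})(Ω₁) = -0.003024-0.012231i ; Y_{4,-4}(Ω₂) = -0.000042+0.000029i ; Δ = +0.000000+0.000000i
  [-3]  conj(Y_{4,-3})(Ω₁) = +0.016561-0.077344i ; Y_{4,-3}(Ω₂) = -0.001311-0.000457i ; Δ = -0.000057+0.000094i
  [-2]  conj(Y_{4,-2})(Ω₁) = +0.167675-0.214173i ; Y_{4,-2}(Ω₂) = -0.006304-0.020362i ; Δ = -0.005418-0.002064i
  [-1]  conj(Y_{4,-1})(Ω₁) = +0.449006-0.218717i ; Y_{4,-1}(Ω₂) = +0.113647-0.154151i ; Δ = +0.017313-0.094072i
  [+0]  conj(Y_{4,0})(Ω₁) = +0.237716-0.000000i ; Y_{4,0}(Ω₂) = +0.801204+0.000000i ; Δ = +0.190459+0.000000i
  [+1]  conj(Y_{4,1})(Ω₁) = -0.449006-0.218717i ; Y_{4,1}(Ω₂) = -0.113647-0.154151i ; Δ = +0.017313+0.094072i
  [+2]  conj(Y_{4,2})(Ω₁) = +0.167675+0.214173i ; Y_{4,2}(Ω₂) = -0.006304+0.020362i ; Δ = -0.005418+0.002064i
  [+3]  conj(Y_{4,3})(Ω₁) = -0.016561-0.077344i ; Y_{4,3}(Ω₂) = +0.001311-0.000457i ; Δ = -0.000057-0.000094i
  [+4]  conj(Y_{4,4})(Ω₁) = -0.003024+0.012231i ; Y_{4,4}(Ω₂) = -0.000042-0.000029i ; Δ = +0.000000-0.000000i
Σ over m = +0.214136-0.000000i; ×(4π/9) → +0.298990-0.000000i. Real part: 0.298990

0.298990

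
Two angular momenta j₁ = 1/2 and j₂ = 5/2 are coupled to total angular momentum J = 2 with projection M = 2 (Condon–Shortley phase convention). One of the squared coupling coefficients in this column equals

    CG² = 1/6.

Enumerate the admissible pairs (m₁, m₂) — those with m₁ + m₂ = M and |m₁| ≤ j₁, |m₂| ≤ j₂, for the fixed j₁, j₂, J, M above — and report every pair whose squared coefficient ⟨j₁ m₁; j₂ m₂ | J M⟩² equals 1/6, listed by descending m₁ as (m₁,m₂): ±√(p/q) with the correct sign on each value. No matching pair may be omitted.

Admissible pairs with m₁+m₂ = M = 2: (-1/2,5/2), (1/2,3/2)
  (m₁,m₂)=(1/2,3/2): CG² = 1/6, CG = +√(1/6)   ← matches the target
  (m₁,m₂)=(-1/2,5/2): CG² = 5/6, CG = −√(5/6)
Pairs with CG² = 1/6: (1/2,3/2): +√(1/6)

(1/2,3/2): +√(1/6)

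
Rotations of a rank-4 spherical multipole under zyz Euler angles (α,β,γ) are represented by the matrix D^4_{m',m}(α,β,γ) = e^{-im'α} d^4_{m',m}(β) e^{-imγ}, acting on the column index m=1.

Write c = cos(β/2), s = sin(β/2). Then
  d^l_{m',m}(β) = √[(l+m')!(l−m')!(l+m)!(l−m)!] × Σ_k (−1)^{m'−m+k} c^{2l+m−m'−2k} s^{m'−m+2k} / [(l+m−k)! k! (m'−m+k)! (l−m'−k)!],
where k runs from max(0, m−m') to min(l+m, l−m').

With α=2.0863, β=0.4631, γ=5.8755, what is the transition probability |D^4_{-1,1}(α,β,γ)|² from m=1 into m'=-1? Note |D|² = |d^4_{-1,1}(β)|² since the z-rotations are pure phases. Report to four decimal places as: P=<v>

Split into d^4_{-1,1}(β=0.4631) × two z-phases.
With c≡cos(β/2)=0.973312 and s≡sin(β/2)=0.229486, N=[6·120·120·6]^{1/2}=720.000000
Admissible k: 2..5 (factorial args all ≥0)
  k=2: (−1)^0·720.0000/(72)·0.9733^6·0.2295^2 = +0.447740
  k=3: (−1)^1·720.0000/(24)·0.9733^4·0.2295^4 = -0.074672
  k=4: (−1)^2·720.0000/(48)·0.9733^2·0.2295^6 = +0.002076
  k=5: (−1)^3·720.0000/(720)·0.9733^0·0.2295^8 = -0.000008
d^4_{-1,1}(0.4631) = +0.447740 -0.074672 +0.002076 -0.000008 = +0.375136
|D^4_{-1,1}|² = |d^4_{-1,1}(β)|² = (+0.375136)² = 0.140727 (the z-rotation phases have unit modulus)

P=0.1407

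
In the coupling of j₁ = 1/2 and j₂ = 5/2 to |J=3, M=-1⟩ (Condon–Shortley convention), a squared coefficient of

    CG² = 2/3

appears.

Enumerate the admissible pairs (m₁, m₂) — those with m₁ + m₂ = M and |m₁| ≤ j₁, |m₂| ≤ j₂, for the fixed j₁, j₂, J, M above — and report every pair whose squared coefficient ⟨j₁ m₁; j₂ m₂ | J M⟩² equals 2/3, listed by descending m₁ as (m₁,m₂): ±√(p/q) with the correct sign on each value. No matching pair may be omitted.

Admissible pairs with m₁+m₂ = M = -1: (-1/2,-1/2), (1/2,-3/2)
  (m₁,m₂)=(1/2,-3/2): CG² = 1/3, CG = +√(1/3)
  (m₁,m₂)=(-1/2,-1/2): CG² = 2/3, CG = +√(2/3)   ← matches the target
Pairs with CG² = 2/3: (-1/2,-1/2): +√(2/3)

(-1/2,-1/2): +√(2/3)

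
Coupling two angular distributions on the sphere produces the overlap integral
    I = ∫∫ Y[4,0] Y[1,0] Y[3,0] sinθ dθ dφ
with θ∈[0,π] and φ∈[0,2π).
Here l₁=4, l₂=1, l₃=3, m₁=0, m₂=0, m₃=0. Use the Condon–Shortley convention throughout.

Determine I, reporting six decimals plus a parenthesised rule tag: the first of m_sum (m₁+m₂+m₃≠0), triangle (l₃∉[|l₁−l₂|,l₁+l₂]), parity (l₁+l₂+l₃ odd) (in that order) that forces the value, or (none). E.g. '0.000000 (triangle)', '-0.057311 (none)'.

Rules hold: Σm=0, L=8 even, 3≤3≤5.
N = 9·3·7 = 189
Δ = 2!·6!·0!/9! = 1/252
Racah Σ t=1..1: t=1:−1/36 = -1/36
⇒ 3j(4 1 3; 0 0 0)² = 4/63, sgn +1
(m-triple is (0,0,0) — same symbol as above.)
4πI² = N·(3j₀)²·(3jₘ)² = 16/21
I = +1·√(0.761905/4π) = 0.24623252
No selection rule forces the value: the integral is nonzero (none).

0.246233 (none)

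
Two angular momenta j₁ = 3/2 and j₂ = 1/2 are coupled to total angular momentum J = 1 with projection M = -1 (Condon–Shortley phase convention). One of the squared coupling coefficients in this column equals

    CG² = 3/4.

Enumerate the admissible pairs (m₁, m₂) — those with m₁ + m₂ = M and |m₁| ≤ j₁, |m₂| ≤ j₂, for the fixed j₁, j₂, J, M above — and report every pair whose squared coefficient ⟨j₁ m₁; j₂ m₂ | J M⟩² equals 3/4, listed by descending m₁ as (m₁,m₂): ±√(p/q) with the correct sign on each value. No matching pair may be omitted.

Admissible pairs with m₁+m₂ = M = -1: (-3/2,1/2), (-1/2,-1/2)
  (m₁,m₂)=(-1/2,-1/2): CG² = 1/4, CG = +√(1/4)
  (m₁,m₂)=(-3/2,1/2): CG² = 3/4, CG = −√(3/4)   ← matches the target
Pairs with CG² = 3/4: (-3/2,1/2): −√(3/4)

(-3/2,1/2): −√(3/4)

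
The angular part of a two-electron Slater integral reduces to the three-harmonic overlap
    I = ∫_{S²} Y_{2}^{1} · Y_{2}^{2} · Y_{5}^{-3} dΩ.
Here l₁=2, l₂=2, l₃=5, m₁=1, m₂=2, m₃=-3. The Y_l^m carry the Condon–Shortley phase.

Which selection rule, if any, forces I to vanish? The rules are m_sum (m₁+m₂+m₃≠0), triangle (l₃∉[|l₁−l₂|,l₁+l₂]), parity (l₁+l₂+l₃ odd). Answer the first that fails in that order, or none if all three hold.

triangle

m₁+m₂+m₃ = 1 + 2 − 3 = 0  ✓
triangle: need |l₁−l₂| ≤ l₃ ≤ l₁+l₂ = [0,4]; l₃=5 is outside  ✗
parity: l₁+l₂+l₃ = 9 is odd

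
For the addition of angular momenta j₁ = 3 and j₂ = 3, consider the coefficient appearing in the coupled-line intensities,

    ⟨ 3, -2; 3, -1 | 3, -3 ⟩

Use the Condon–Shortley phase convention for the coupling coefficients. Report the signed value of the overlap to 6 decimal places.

triangle: 3!×3!×3!/10! = 216/3628800
(j±m)!: 1!×5!×2!×4!×0!×6! = 4147200
prefactor² = (2J+1)×Δ×N² = 1728
  k=2: +1/(2!×1!×3!×0!×0!×3!) = 1/72
Σ = 1/72  ⇒  CG² = 1728×(1/72)² = 1/3
CG = +√(1/3) = +0.577350

+0.577350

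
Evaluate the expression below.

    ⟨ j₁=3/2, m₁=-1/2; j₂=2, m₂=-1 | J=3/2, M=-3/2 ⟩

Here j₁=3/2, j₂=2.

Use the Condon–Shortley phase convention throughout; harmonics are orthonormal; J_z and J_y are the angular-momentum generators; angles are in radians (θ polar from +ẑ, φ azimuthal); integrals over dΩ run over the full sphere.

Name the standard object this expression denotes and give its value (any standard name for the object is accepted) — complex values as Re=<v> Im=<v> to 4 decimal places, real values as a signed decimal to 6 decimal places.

This is a Clebsch–Gordan (vector-coupling) coefficient.
j₁+j₂−J=2  J+j₁−j₂=1  J−j₁+j₂=2  j₁+j₂+J+1=6
(j₁±m₁, j₂±m₂, J±M) = (1,2,1,3,0,3)
P² = 8/5
sum k=1..1:
  [1] −1/2 = -1/2
S = -1/2
C² = P²·S² = 2/5 ; C = -0.632456

Clebsch–Gordan coefficient, −√(2/5) ≈ -0.632456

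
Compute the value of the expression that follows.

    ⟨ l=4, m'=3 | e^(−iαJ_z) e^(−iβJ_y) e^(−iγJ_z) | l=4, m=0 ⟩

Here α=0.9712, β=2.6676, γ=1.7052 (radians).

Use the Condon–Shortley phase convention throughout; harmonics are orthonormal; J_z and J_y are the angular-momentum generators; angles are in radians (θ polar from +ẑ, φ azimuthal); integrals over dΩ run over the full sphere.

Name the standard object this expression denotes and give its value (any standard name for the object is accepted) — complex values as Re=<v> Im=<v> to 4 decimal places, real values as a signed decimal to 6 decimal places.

This is a Wigner D-matrix element — the rotation-matrix element ⟨l m'| R(α,β,γ) |l m⟩ in the angular-momentum basis.
Split into d^4_{3,0}(β=2.6676) × two z-phases.
Half-angle: c=0.234784, s=0.972048. N=√(5040·1·24·24)=1703.830978
The bounds max(0,m−m')=0 and min(l+m,l−m')=1 give 2 terms
  k=0: (−1)^3·1703.8310/(144)·0.2348^5·0.9720^3 = -0.007753
  k=1: (−1)^4·1703.8310/(144)·0.2348^3·0.9720^5 = +0.132894
d^4_{3,0}(2.6676) = -0.007753 +0.132894 = +0.125142
Attach z-rotation phases: D = e^{-i(3)(0.9712)}·(+0.125142)·e^{-i(0)(1.7052)} = -0.121903-0.028285i

Wigner D-matrix element, Re=-0.1219 Im=-0.0283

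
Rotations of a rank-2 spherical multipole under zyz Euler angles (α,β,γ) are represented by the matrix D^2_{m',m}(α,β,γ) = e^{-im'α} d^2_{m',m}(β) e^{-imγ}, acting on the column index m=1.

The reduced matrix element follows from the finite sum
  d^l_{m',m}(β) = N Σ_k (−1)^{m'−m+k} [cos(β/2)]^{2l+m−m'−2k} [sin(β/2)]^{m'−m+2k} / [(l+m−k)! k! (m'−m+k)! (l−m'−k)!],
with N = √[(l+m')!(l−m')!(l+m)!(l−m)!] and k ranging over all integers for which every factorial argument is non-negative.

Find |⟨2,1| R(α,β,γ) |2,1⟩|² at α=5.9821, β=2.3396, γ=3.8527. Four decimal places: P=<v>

P=0.1327

Split into d^2_{1,1}(β=2.3396) × two z-phases.
c=cos(2.339600/2)=0.390336, s=sin(2.339600/2)=0.920673; N=√[6·1·6·1]=6.000000
k∈{0,1} keeps every argument non-negative
  k=0: (−1)^0·6.0000/(6)·0.3903^4·0.9207^0 = +0.023214
  k=1: (−1)^1·6.0000/(2)·0.3903^2·0.9207^2 = -0.387444
d^2_{1,1}(2.3396) = +0.023214 -0.387444 = -0.364229
|D^2_{1,1}|² = |d^2_{1,1}(β)|² = (-0.364229)² = 0.132663 (the z-rotation phases have unit modulus)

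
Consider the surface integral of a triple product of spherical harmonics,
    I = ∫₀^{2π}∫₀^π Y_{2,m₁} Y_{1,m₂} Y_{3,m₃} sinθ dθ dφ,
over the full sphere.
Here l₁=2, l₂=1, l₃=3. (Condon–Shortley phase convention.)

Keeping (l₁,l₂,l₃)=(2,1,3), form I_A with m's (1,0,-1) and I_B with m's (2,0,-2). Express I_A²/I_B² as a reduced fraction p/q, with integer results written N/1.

l's match ⇒ only the (l;m) 3-j factors differ between A and B.
A: triangle coeff Δ(2,1,3) = 1/105; Σ_t [0,0]: t=0:+1/6 = 1/6; (3j)²=8/105 [(2 1 3; 1 0 -1)], sign=+1
B: triangle coeff Δ(2,1,3) = 1/105; Σ_t [0,0]: t=0:+1/24 = 1/24; (3j)²=1/21 [(2 1 3; 2 0 -2)], sign=-1
I_A²/I_B² = (8/105)/(1/21) = 8/5

8/5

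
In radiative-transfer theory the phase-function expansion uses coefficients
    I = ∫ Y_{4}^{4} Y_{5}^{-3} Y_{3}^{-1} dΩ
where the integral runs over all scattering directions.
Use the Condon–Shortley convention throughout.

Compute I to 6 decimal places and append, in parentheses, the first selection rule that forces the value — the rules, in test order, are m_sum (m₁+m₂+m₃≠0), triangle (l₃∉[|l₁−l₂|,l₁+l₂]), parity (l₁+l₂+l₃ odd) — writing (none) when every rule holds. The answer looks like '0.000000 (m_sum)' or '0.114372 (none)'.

0.169606 (none)

m-sum 0 ✓  L=12 even ✓  1≤3≤9 ✓
Π(2lᵢ+1) = 9×11×7 = 693
triangle coeff Δ(4,5,3) = 1/180180
Σ_t [2,4]: t=2:+1/576 t=3:−1/144 t=4:+1/576 = -1/288
(3j)²=20/1001 [(4 5 3; 0 0 0)], sign=+1
Σ_t [0,0]: t=0:+1/5760 = 1/5760
(3j)²=56/2145 [(4 5 3; 4 -3 -1)], sign=+1
⇒ 4πI² = 672/1859
I = (+1)√(672/1859/(4π)) = 0.16960553
No selection rule forces the value: the integral is nonzero (none).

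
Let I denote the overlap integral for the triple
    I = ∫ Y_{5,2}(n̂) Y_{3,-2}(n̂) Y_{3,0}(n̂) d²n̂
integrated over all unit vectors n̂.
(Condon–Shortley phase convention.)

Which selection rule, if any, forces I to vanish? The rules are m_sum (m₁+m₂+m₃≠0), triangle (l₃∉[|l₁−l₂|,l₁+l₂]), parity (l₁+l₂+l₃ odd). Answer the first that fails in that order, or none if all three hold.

Σmᵢ = 0  ✓
l₃∈[|l₁−l₂|,l₁+l₂]=[2,8], have l₃=3  ✓
Σlᵢ = 11 ⇒ odd  ✗

parity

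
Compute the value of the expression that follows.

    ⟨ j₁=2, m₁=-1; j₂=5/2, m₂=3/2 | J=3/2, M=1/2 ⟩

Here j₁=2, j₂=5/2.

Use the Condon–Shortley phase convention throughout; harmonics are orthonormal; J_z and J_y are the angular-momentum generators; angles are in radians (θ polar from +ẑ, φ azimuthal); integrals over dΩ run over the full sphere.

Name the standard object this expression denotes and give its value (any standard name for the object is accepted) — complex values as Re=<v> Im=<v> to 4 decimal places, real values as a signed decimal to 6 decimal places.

This is a Clebsch–Gordan (vector-coupling) coefficient.
j₁+j₂−J=3  J+j₁−j₂=1  J−j₁+j₂=2  j₁+j₂+J+1=7
(j₁±m₁, j₂±m₂, J±M) = (1,3,4,1,2,1)
P² = 96/35
sum k=2..3:
  [2] +1/4 = 1/4
  [3] −1/6 = -1/6
S = 1/12
C² = P²·S² = 2/105 ; C = +0.138013

Clebsch–Gordan coefficient, +√(2/105) ≈ +0.138013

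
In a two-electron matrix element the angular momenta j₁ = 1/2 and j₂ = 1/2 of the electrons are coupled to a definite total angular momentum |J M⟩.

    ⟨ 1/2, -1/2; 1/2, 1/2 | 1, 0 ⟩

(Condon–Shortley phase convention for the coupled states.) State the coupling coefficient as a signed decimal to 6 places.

+0.707107

triangle: 0!×1!×1!/3! = 1/6
(j±m)!: 0!×1!×1!×0!×1!×1! = 1
prefactor² = (2J+1)×Δ×N² = 1/2
  k=0: +1/(0!×0!×1!×1!×0!×0!) = 1
Σ = 1  ⇒  CG² = 1/2×1² = 1/2
CG = +√(1/2) = +0.707107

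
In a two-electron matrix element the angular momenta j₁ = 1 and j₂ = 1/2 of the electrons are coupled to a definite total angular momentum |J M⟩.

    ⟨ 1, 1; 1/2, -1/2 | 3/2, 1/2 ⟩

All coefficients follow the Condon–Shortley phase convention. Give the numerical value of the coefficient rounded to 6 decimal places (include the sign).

j₁+j₂−J=0  J+j₁−j₂=2  J−j₁+j₂=1  j₁+j₂+J+1=4
(j₁±m₁, j₂±m₂, J±M) = (2,0,0,1,2,1)
P² = 4/3
sum k=0..0:
  [0] +1/2 = 1/2
S = 1/2
C² = P²·S² = 1/3 ; C = +0.577350

+0.577350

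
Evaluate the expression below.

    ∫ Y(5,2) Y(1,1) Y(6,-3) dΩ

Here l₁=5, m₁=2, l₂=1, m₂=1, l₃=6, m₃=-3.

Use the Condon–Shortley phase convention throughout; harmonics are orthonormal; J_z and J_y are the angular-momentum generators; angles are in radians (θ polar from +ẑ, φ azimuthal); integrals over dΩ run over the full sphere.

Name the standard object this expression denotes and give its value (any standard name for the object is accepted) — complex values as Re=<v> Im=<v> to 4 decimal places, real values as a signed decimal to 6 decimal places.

Gaunt coefficient, -0.245154

This is a Gaunt coefficient — the integral of a triple product of spherical harmonics over the sphere.
m-sum 0 ✓  L=12 even ✓  4≤6≤6 ✓
Π(2lᵢ+1) = 11×3×13 = 429
triangle coeff Δ(5,1,6) = 1/858
Σ_t [0,0]: t=0:+1/14400 = 1/14400
(3j)²=6/143 [(5 1 6; 0 0 0)], sign=+1
Σ_t [0,0]: t=0:+1/60480 = 1/60480
(3j)²=6/143 [(5 1 6; 2 1 -3)], sign=-1
⇒ 4πI² = 108/143
I = (-1)√(108/143/(4π)) = -0.24515397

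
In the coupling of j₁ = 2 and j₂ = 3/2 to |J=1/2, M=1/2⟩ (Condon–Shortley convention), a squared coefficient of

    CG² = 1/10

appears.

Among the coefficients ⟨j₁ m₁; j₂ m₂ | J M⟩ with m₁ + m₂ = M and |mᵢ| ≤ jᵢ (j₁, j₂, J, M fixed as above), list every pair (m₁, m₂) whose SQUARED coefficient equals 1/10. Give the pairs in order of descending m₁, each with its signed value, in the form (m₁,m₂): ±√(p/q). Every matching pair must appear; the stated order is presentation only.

(-1,3/2): −√(1/10)

Admissible pairs with m₁+m₂ = M = 1/2: (-1,3/2), (0,1/2), (1,-1/2), (2,-3/2)
  (m₁,m₂)=(2,-3/2): CG² = 2/5, CG = +√(2/5)
  (m₁,m₂)=(1,-1/2): CG² = 3/10, CG = −√(3/10)
  (m₁,m₂)=(0,1/2): CG² = 1/5, CG = +√(1/5)
  (m₁,m₂)=(-1,3/2): CG² = 1/10, CG = −√(1/10)   ← matches the target
Pairs with CG² = 1/10: (-1,3/2): −√(1/10)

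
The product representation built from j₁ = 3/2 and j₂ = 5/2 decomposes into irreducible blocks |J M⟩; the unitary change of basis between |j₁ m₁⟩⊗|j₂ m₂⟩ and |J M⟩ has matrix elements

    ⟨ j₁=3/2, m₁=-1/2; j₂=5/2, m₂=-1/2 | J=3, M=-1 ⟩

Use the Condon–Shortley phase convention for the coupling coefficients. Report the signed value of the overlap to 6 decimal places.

triangle: 1!*2!*4!/8! = 48/40320
(j±m)!: 1!*2!*2!*3!*2!*4! = 1152
prefactor² = (2J+1)*Δ*N² = 48/5
  k=0: +1/(0!*1!*2!*2!*0!*2!) = 1/8
  k=1: −1/(1!*0!*1!*1!*1!*3!) = -1/6
Σ = -1/24  ⇒  CG² = 48/5*(-1/24)² = 1/60
CG = −√(1/60) = -0.129099

-0.129099  (= −√(1/60))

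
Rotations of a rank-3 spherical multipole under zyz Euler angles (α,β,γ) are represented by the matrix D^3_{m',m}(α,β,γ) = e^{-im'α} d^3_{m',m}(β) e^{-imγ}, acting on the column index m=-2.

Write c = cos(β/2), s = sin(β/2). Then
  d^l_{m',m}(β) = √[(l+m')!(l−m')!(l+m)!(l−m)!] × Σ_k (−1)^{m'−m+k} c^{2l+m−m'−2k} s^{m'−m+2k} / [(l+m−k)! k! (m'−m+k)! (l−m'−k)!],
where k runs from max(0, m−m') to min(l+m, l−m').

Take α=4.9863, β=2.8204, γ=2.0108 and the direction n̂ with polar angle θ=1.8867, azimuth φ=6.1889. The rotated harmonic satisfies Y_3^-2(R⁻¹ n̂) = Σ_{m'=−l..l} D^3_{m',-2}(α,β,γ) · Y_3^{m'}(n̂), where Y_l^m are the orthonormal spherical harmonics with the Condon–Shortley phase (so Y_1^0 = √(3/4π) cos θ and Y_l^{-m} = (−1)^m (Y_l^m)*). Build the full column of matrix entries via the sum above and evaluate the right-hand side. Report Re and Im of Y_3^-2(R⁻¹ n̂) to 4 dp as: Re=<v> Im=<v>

Re=0.3203 Im=0.1278

Need the full column D^3_{m',-2} for m'=−3..3 at α=4.9863, β=2.8204, γ=2.0108.
cos(β/2)=0.159907, sin(β/2)=0.987132
d^3_{-3,-2}: single k=1 term ⇒ +0.000253;  D = +0.000251+0.000033i
d^3_{-2,-2}: k∈[0..1] ⇒ +0.000017 -0.003186 = -0.003169;  D = -0.000452-0.003137i
d^3_{-1,-2}: k∈[0..1] ⇒ -0.000326 +0.024875 = +0.024548;  D = -0.022446+0.009940i
d^3_{0,-2}: k∈[0..1] ⇒ +0.003490 -0.132983 = -0.129493;  D = +0.082506+0.099806i
d^3_{1,-2}: k∈[0..1] ⇒ -0.024875 +0.473962 = +0.449087;  D = +0.255829-0.369095i
d^3_{2,-2}: k∈[0..1] ⇒ +0.121396 -0.925234 = -0.803838;  D = -0.759894-0.262139i
d^3_{3,-2}: single k=0 term ⇒ -0.367129;  D = +0.021382-0.366506i
Y_3^{m'}(θ=1.8867,φ=6.1889) and Σ D·Y over m':
  (+0.0003+0.0000i)·(+0.3441+0.1000i)  (-0.0005-0.0031i)·(-0.2818-0.0538i)  (-0.0224+0.0099i)·(-0.1582-0.0150i)  (+0.0825+0.0998i)·(+0.2919+0.0000i)  (+0.2558-0.3691i)·(+0.1582-0.0150i)  (-0.7599-0.2621i)·(-0.2818+0.0538i)  (+0.0214-0.3665i)·(-0.3441+0.1000i)
Y_3^-2(R⁻¹ n̂) = +0.320290+0.127847i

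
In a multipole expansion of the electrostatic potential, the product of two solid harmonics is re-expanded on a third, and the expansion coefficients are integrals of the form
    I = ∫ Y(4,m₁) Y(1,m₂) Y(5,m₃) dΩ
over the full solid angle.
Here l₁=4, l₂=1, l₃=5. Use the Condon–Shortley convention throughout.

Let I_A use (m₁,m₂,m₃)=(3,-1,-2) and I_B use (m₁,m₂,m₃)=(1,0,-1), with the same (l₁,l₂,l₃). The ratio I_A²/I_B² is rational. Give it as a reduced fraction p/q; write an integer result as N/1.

1/8

Same 4,1,5: normalisation and zero-m 3j drop out of the ratio.
A: Δ: 0! 8! 2! / 11! → 1/495; sum: t=0:+1/10080 = 1/10080; 3j²(4 1 5; 3 -1 -2) = Δ·Π!·Σ² = 1/165  (sign -1)
B: Δ: 0! 8! 2! / 11! → 1/495; sum: t=0:+1/720 = 1/720; 3j²(4 1 5; 1 0 -1) = Δ·Π!·Σ² = 8/165  (sign +1)
I_A²/I_B² = (1/165)/(8/165) = 1/8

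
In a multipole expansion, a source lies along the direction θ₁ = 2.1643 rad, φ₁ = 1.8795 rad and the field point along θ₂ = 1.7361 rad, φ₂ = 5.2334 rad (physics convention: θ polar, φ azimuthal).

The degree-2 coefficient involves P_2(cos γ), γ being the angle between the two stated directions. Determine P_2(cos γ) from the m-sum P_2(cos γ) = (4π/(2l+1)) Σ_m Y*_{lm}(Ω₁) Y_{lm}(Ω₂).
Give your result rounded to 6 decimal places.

0.250405

Addition theorem: P_2(cos γ) = (4π/5) Σ_m Y*_{lm}(Ω₁) Y_{lm}(Ω₂), m = −2…2:
  [-2]  conj(Y_{2,-2})(Ω₁) = -0.216447-0.153678i ; Y_{2,-2}(Ω₂) = -0.189589+0.324488i ; Δ = +0.090903-0.041099i
  [-1]  conj(Y_{2,-1})(Ω₁) = +0.108822-0.341242i ; Y_{2,-1}(Ω₂) = -0.062414-0.108754i ; Δ = -0.043904+0.009464i
  [+0]  conj(Y_{2,0})(Ω₁) = -0.019445-0.000000i ; Y_{2,0}(Ω₂) = -0.289772+0.000000i ; Δ = +0.005635+0.000000i
  [+1]  conj(Y_{2,1})(Ω₁) = -0.108822-0.341242i ; Y_{2,1}(Ω₂) = +0.062414-0.108754i ; Δ = -0.043904-0.009464i
  [+2]  conj(Y_{2,2})(Ω₁) = -0.216447+0.153678i ; Y_{2,2}(Ω₂) = -0.189589-0.324488i ; Δ = +0.090903+0.041099i
Accumulated sum +0.099633+0.000000i; after 4π/(2l+1) scaling, +0.250405+0.000000i ⇒ P_2 = 0.250405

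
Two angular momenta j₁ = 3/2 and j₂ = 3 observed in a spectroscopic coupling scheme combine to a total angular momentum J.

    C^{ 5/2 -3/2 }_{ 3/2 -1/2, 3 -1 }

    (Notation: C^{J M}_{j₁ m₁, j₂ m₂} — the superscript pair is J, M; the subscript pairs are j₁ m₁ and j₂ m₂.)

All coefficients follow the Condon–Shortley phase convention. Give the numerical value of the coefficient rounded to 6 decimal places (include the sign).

-0.591608

j₁+j₂−J=2  J+j₁−j₂=1  J−j₁+j₂=4  j₁+j₂+J+1=8
(j₁±m₁, j₂±m₂, J±M) = (1,2,2,4,1,4)
P² = 576/35
sum k=1..2:
  [1] −1/6 = -1/6
  [2] +1/48 = 1/48
S = -7/48
C² = P²·S² = 7/20 ; C = -0.591608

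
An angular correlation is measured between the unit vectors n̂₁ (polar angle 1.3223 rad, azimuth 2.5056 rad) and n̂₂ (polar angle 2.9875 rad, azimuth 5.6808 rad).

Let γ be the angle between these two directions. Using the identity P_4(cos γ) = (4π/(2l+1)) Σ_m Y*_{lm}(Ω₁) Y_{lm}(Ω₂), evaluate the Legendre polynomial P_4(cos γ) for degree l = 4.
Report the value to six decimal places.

Expand P_4 via completeness: Σ_{m} conj(Y_{4,m}) at Ω₁ times Y_{4,m} at Ω₂ —
  term(m=-4) = (0.000095, -0.000013)   from Y*(Ω₁)=(-0.322912, -0.219790), Y(Ω₂)=(-0.000183, 0.000164)
  term(m=-3) = (0.001247, -0.000126)   from Y*(Ω₁)=(0.092744, 0.264553), Y(Ω₂)=(0.001047, -0.004348)
  term(m=-2) = (-0.008314, 0.000560)   from Y*(Ω₁)=(-0.053345, 0.173180), Y(Ω₂)=(0.016458, 0.042937)
  term(m=-1) = (-0.079916, 0.002687)   from Y*(Ω₁)=(0.233772, -0.172601), Y(Ω₂)=(-0.226737, -0.155915)
  term(m=+0) = (0.104015, 0.000000)   from Y*(Ω₁)=(0.138936, -0.000000), Y(Ω₂)=(0.748659, 0.000000)
  term(m=+1) = (-0.079916, -0.002687)   from Y*(Ω₁)=(-0.233772, -0.172601), Y(Ω₂)=(0.226737, -0.155915)
  term(m=+2) = (-0.008314, -0.000560)   from Y*(Ω₁)=(-0.053345, -0.173180), Y(Ω₂)=(0.016458, -0.042937)
  term(m=+3) = (0.001247, 0.000126)   from Y*(Ω₁)=(-0.092744, 0.264553), Y(Ω₂)=(-0.001047, -0.004348)
  term(m=+4) = (0.000095, 0.000013)   from Y*(Ω₁)=(-0.322912, 0.219790), Y(Ω₂)=(-0.000183, -0.000164)
Total Σ_m = (-0.069759, -0.000000). Multiply by 1.396263: (-0.097402, -0.000000). P_4(cos γ) = -0.097402

-0.097402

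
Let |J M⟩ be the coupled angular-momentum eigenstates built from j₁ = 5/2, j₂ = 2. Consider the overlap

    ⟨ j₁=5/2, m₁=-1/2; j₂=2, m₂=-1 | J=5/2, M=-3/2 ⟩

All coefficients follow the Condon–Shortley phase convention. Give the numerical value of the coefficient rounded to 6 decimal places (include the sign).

−√(6/35) ≈ -0.414039

√[6·2!3!2!/8! · 2!3!1!3!1!4!] = √(216/35)
  +(−1)^0/∏(0,2,3,1,0,1)! = 1/12  (running 1/12)
  +(−1)^1/∏(1,1,2,0,1,2)! = -1/4  (running -1/6)
⟨..|..⟩ = √(216/35)·(-1/6) = -0.414039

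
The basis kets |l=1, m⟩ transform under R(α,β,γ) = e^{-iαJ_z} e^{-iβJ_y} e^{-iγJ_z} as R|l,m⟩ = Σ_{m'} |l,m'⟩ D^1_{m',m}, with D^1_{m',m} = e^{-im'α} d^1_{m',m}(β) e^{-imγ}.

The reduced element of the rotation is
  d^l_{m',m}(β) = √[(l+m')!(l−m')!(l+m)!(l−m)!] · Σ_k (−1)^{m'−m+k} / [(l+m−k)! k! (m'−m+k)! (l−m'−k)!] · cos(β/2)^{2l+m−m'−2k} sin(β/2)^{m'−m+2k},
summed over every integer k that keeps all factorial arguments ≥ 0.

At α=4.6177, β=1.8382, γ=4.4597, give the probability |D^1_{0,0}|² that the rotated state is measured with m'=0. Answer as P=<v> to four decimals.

Split into d^1_{0,0}(β=1.8382) × two z-phases.
With c≡cos(β/2)=0.606536 and s≡sin(β/2)=0.795056, N=[1·1·1·1]^{1/2}=1.000000
Admissible k: 0..1 (factorial args all ≥0)
  k=0: (−1)^0·1.0000/(1)·0.6065^2·0.7951^0 = +0.367886
  k=1: (−1)^1·1.0000/(1)·0.6065^0·0.7951^2 = -0.632114
d^1_{0,0}(1.8382) = +0.367886 -0.632114 = -0.264228
|D^1_{0,0}|² = |d^1_{0,0}(β)|² = (-0.264228)² = 0.069817 (the z-rotation phases have unit modulus)

P=0.0698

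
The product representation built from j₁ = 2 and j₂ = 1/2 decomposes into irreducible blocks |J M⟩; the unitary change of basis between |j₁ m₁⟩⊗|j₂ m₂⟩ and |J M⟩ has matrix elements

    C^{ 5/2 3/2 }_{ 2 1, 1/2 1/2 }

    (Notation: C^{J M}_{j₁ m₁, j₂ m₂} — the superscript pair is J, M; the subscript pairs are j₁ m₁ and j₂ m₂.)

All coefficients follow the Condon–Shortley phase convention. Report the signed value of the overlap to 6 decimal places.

+0.894427  (= +√(4/5))

triangle: 0!*4!*1!/6! = 24/720
(j±m)!: 3!*1!*1!*0!*4!*1! = 144
prefactor² = (2J+1)*Δ*N² = 144/5
  k=0: +1/(0!*0!*1!*1!*3!*0!) = 1/6
Σ = 1/6  ⇒  CG² = 144/5*(1/6)² = 4/5
CG = +√(4/5) = +0.894427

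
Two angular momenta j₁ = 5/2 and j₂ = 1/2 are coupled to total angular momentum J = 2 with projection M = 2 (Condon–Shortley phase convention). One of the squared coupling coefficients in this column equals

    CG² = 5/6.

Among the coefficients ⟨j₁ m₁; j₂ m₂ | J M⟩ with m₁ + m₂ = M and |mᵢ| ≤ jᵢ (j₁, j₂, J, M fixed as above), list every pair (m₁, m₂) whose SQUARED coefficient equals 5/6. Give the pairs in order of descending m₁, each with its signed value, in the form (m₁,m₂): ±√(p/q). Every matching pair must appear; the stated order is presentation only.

(5/2,-1/2): +√(5/6)

Admissible pairs with m₁+m₂ = M = 2: (3/2,1/2), (5/2,-1/2)
  (m₁,m₂)=(5/2,-1/2): CG² = 5/6, CG = +√(5/6)   ← matches the target
  (m₁,m₂)=(3/2,1/2): CG² = 1/6, CG = −√(1/6)
Pairs with CG² = 5/6: (5/2,-1/2): +√(5/6)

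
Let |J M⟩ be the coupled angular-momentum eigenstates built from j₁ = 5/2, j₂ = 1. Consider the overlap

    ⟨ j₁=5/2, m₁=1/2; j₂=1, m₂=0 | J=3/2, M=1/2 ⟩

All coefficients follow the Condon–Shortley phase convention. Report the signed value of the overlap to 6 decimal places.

-0.632456  (= −√(2/5))

j₁+j₂−J=2  J+j₁−j₂=3  J−j₁+j₂=0  j₁+j₂+J+1=6
(j₁±m₁, j₂±m₂, J±M) = (3,2,1,1,2,1)
P² = 8/5
sum k=1..1:
  [1] −1/2 = -1/2
S = -1/2
C² = P²·S² = 2/5 ; C = -0.632456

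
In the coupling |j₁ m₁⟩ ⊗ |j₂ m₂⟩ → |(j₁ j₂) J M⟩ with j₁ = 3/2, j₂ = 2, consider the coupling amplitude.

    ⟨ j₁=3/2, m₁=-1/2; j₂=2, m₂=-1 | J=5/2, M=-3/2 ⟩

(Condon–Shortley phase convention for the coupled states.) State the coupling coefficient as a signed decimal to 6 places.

+0.169031  (= +√(1/35))

triangle: 1!*2!*3!/7! = 12/5040
(j±m)!: 1!*2!*1!*3!*1!*4! = 288
prefactor² = (2J+1)*Δ*N² = 144/35
  k=0: +1/(0!*1!*2!*1!*0!*2!) = 1/4
  k=1: −1/(1!*0!*1!*0!*1!*3!) = -1/6
Σ = 1/12  ⇒  CG² = 144/35*(1/12)² = 1/35
CG = +√(1/35) = +0.169031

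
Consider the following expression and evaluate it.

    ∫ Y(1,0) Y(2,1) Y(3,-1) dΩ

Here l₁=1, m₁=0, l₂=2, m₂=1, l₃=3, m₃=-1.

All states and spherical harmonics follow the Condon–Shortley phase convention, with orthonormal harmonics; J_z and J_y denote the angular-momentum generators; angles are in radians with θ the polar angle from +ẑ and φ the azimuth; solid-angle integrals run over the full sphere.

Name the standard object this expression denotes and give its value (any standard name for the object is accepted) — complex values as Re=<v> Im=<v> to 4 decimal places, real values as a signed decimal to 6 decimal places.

Gaunt coefficient, -0.233597

This is a Gaunt coefficient — the integral of a triple product of spherical harmonics over the sphere.
Checks pass: Σm=0; 6 even; l₃=3∈[1,3].
(2·1+1)(2·2+1)(2·3+1) = 105
Δ: 0! 2! 4! / 7! → 1/105
sum: t=0:+1/4 = 1/4
3j²(1 2 3; 0 0 0) = Δ·Π!·Σ² = 3/35  (sign -1)
sum: t=0:+1/6 = 1/6
3j²(1 2 3; 0 1 -1) = Δ·Π!·Σ² = 8/105  (sign +1)
combine: 4πI² = 105·3/35·8/105 = 24/35
take √, sign -1: I = -0.23359668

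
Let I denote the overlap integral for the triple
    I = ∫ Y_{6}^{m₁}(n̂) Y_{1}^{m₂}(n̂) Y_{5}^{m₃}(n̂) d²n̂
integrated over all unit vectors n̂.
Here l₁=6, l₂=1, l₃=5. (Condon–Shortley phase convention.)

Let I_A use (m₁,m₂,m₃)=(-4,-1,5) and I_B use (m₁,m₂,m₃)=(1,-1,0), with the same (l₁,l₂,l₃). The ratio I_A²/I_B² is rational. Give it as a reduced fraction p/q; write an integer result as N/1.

Shared (l₁,l₂,l₃)=(6,1,5): N and (l;000)² cancel in I_A²/I_B².
A: Δ = 2!·10!·0!/13! = 1/858; Racah Σ t=0..0: t=0:+1/7257600 = 1/7257600; ⇒ 3j(6 1 5; -4 -1 5)² = 1/858, sgn +1
B: Δ = 2!·10!·0!/13! = 1/858; Racah Σ t=0..0: t=0:+1/28800 = 1/28800; ⇒ 3j(6 1 5; 1 -1 0)² = 7/286, sgn -1
I_A²/I_B² = (1/858)/(7/286) = 1/21

1/21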